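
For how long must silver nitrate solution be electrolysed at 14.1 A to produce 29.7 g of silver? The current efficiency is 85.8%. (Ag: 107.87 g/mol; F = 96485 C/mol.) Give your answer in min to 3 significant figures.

n(Ag) = 29.7 / 107.87 = 0.2753 mol
Ag⁺ + e⁻ → Ag, so n(e⁻) = 0.2753 mol
Q = 0.2753 × 96485 / 0.858 = 30960 C
t = Q / I = 30960 / 14.1 = 2196 s = 36.6 min

36.6 min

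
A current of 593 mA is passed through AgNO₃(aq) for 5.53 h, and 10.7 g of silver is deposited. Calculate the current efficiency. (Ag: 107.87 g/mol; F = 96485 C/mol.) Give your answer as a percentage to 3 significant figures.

81.1%

Q = 0.593 × 19908 = 11810 C
n(e⁻) = 11810 / 96485 = 0.1224 mol
Ag⁺ + e⁻ → Ag, so theoretical n(Ag) = 0.1224 mol → 13.20 g
Efficiency = 10.7 / 13.20 = 0.8106 = 81.1%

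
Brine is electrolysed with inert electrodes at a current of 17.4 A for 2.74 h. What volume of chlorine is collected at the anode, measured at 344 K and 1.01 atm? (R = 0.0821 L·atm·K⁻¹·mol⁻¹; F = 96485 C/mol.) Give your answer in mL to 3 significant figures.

24900 mL

Q = It = 17.4 × 9864 = 1.716×10^5 C
Moles of electrons = 1.716×10^5 / 96485 = 1.779 mol
2Cl⁻ → Cl₂ + 2e⁻, so n(Cl₂) = 1.779 / 2 = 0.8895 mol
V = nRT/P = 0.8895 × 0.0821 × 344 / 1.01 = 24.87 L
= 24900 mL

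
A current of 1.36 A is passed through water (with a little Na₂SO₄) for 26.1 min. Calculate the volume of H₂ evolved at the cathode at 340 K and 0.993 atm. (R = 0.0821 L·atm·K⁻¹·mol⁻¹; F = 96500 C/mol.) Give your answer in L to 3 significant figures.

0.310 L

Q = It = 1.36 × 1566 = 2130 C
Moles of electrons = 2130 / 96500 = 0.02207 mol
2H⁺ + 2e⁻ → H₂, so n(H₂) = 0.02207 / 2 = 0.01104 mol
V = nRT/P = 0.01104 × 0.0821 × 340 / 0.993 = 0.3103 L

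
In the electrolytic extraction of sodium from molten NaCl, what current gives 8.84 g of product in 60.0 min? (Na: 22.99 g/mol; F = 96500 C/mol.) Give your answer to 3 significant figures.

10.3 A

n(Na) = 8.84 / 22.99 = 0.3845 mol
Na⁺ + e⁻ → Na, so n(e⁻) = 0.3845 mol
Q = 0.3845 × 96500 = 37100 C
I = Q / t = 37100 / 3600 s = 10.3 A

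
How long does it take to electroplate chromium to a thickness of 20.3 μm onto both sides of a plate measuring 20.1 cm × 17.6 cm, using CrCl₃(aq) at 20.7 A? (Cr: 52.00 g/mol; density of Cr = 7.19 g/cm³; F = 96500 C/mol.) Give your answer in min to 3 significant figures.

Plated area = 2 × 20.1 × 17.6 = 707.5 cm²
Volume = 707.5 × 20.3×10⁻⁴ cm = 1.436 cm³
m(Cr) = 1.436 × 7.19 = 10.32 g
n(Cr) = 10.32 / 52.00 = 0.1985 mol; n(e⁻) = 3 × 0.1985 = 0.5955 mol
Q = 0.5955 × 96500 = 57470 C
t = 57470 / 20.7 = 2776 s = 46.3 min

46.3 min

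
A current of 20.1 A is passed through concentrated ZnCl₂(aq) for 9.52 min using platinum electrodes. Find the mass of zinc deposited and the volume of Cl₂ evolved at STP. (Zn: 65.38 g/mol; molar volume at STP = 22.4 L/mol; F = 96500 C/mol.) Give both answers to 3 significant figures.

Q = 20.1 × 571.2 = 11480 C; n(e⁻) = 11480 / 96500 = 0.1190 mol
Cathode: Zn²⁺ + 2e⁻ → Zn → n(Zn) = 0.1190/2 = 0.05950 mol → 3.89 g
Anode: 2Cl⁻ → Cl₂ + 2e⁻ → n(Cl₂) = 0.1190/2 = 0.05950 mol → 1.33 L

3.89 g Zn; 1.33 L Cl₂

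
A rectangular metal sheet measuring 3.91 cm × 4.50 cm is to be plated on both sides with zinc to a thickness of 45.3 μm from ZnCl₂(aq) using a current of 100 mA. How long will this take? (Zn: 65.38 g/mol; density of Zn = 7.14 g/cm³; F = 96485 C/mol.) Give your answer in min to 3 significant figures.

560 min

Plated area = 2 × 3.91 × 4.50 = 35.19 cm²
Volume = 35.19 × 45.3×10⁻⁴ cm = 0.1594 cm³
m(Zn) = 0.1594 × 7.14 = 1.138 g
n(Zn) = 1.138 / 65.38 = 0.01741 mol; n(e⁻) = 2 × 0.01741 = 0.03482 mol
Q = 0.03482 × 96485 = 3360 C
t = 3360 / 0.100 = 33600 s = 560 min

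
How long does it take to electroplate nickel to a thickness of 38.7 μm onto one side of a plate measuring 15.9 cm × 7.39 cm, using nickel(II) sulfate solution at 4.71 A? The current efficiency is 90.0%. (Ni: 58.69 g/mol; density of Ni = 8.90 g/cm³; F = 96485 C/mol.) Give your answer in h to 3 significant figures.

Plated area = 15.9 × 7.39 = 117.5 cm²
Volume = 117.5 × 38.7×10⁻⁴ cm = 0.4547 cm³
m(Ni) = 0.4547 × 8.90 = 4.047 g
n(Ni) = 4.047 / 58.69 = 0.06896 mol; n(e⁻) = 2 × 0.06896 = 0.1379 mol
Q = 0.1379 × 96485 / 0.900 = 14780 C
t = 14780 / 4.71 = 3138 s = 0.872 h

0.872 h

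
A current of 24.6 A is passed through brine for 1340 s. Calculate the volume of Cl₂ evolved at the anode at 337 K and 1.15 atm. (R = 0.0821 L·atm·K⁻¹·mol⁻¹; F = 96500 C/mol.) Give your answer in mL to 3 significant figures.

Q = It = 24.6 × 1340 = 32960 C
n(e⁻) = 32960 / 96500 = 0.3416 mol
2Cl⁻ → Cl₂ + 2e⁻, so n(Cl₂) = 0.3416 / 2 = 0.1708 mol
V = nRT/P = 0.1708 × 0.0821 × 337 / 1.15 = 4.109 L
= 4110 mL

4110 mL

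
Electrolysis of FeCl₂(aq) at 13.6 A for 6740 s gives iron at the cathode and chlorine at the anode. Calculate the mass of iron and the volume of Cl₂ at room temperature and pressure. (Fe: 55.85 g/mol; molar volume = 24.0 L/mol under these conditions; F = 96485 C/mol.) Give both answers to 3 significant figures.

26.5 g Fe; 11.4 L Cl₂

Q = 13.6 × 6740 = 91660 C; n(e⁻) = 91660 / 96485 = 0.9500 mol
Cathode: Fe²⁺ + 2e⁻ → Fe → n(Fe) = 0.9500/2 = 0.4750 mol → 26.5 g
Anode: 2Cl⁻ → Cl₂ + 2e⁻ → n(Cl₂) = 0.9500/2 = 0.4750 mol → 11.4 L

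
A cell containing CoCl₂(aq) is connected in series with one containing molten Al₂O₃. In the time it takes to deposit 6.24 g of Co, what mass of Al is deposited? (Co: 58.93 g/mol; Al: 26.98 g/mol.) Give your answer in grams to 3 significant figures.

n(Co) = 6.24 / 58.93 = 0.1059 mol
Co²⁺ + 2e⁻ → Co, so n(e⁻) = 2 × 0.1059 = 0.2118 mol
The cells are in series, so the same charge (and hence the same n(e⁻) = 0.2118 mol) passes through both.
Al³⁺ + 3e⁻ → Al, so n(Al) = 0.2118 / 3 = 0.07060 mol
m(Al) = 0.07060 × 26.98 = 1.90 g

1.90 g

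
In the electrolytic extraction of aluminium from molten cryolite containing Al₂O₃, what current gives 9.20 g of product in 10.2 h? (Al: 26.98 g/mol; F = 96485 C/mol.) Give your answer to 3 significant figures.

n(Al) = 9.20 / 26.98 = 0.3410 mol
Al³⁺ + 3e⁻ → Al, so n(e⁻) = 3 × 0.3410 = 1.023 mol
Q = 1.023 × 96485 = 98700 C
I = Q / t = 98700 / 36720 s = 2.69 A

2.69 A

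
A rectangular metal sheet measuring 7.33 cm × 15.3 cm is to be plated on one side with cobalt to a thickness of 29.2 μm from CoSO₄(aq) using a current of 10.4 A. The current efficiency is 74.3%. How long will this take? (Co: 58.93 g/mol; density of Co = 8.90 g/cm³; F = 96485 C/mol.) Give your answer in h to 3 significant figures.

Plated area = 7.33 × 15.3 = 112.1 cm²
Volume = 112.1 × 29.2×10⁻⁴ cm = 0.3273 cm³
m(Co) = 0.3273 × 8.90 = 2.913 g
n(Co) = 2.913 / 58.93 = 0.04943 mol; n(e⁻) = 2 × 0.04943 = 0.09886 mol
Q = 0.09886 × 96485 / 0.743 = 12840 C
t = 12840 / 10.4 = 1235 s = 0.343 h

0.343 h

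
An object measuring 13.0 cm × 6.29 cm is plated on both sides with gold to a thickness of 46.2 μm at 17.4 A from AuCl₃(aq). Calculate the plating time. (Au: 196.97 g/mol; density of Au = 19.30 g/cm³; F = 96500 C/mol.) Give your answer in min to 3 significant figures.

Plated area = 2 × 13.0 × 6.29 = 163.5 cm²
Volume = 163.5 × 46.2×10⁻⁴ cm = 0.7554 cm³
m(Au) = 0.7554 × 19.30 = 14.58 g
n(Au) = 14.58 / 196.97 = 0.07402 mol; n(e⁻) = 3 × 0.07402 = 0.2221 mol
Q = 0.2221 × 96500 = 21430 C
t = 21430 / 17.4 = 1232 s = 20.5 min

20.5 min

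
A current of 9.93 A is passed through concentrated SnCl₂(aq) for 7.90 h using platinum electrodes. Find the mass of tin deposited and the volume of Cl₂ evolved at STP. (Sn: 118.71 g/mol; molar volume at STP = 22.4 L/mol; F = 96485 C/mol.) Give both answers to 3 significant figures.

174 g Sn; 32.8 L Cl₂

Q = 9.93 × 28440 = 2.824×10^5 C; n(e⁻) = 2.824×10^5 / 96485 = 2.927 mol
Cathode: Sn²⁺ + 2e⁻ → Sn → n(Sn) = 2.927/2 = 1.464 mol → 174 g
Anode: 2Cl⁻ → Cl₂ + 2e⁻ → n(Cl₂) = 2.927/2 = 1.464 mol → 32.8 L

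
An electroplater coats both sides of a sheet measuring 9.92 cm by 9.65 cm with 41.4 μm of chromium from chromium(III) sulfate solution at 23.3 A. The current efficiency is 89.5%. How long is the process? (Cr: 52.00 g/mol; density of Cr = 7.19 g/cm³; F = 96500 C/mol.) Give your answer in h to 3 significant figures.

Plated area = 2 × 9.92 × 9.65 = 191.5 cm²
Volume = 191.5 × 41.4×10⁻⁴ cm = 0.7928 cm³
m(Cr) = 0.7928 × 7.19 = 5.700 g
n(Cr) = 5.700 / 52.00 = 0.1096 mol; n(e⁻) = 3 × 0.1096 = 0.3288 mol
Q = 0.3288 × 96500 / 0.895 = 35450 C
t = 35450 / 23.3 = 1521 s = 0.423 h

0.423 h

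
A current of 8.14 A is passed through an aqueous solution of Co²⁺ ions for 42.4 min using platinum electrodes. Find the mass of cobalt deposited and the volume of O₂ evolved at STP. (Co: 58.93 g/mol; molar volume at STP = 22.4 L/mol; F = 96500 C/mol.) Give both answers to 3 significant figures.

6.32 g Co; 1.20 L O₂

Q = 8.14 × 2544 = 20710 C; n(e⁻) = 20710 / 96500 = 0.2146 mol
Cathode: Co²⁺ + 2e⁻ → Co → n(Co) = 0.2146/2 = 0.1073 mol → 6.32 g
Anode: 2H₂O → O₂ + 4H⁺ + 4e⁻ → n(O₂) = 0.2146/4 = 0.05365 mol → 1.20 L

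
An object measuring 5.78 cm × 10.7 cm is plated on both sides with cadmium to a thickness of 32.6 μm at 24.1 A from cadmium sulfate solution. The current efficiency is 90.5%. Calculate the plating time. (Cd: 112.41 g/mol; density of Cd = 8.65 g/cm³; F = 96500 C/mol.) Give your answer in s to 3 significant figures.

Plated area = 2 × 5.78 × 10.7 = 123.7 cm²
Volume = 123.7 × 32.6×10⁻⁴ cm = 0.4033 cm³
m(Cd) = 0.4033 × 8.65 = 3.489 g
n(Cd) = 3.489 / 112.41 = 0.03104 mol; n(e⁻) = 2 × 0.03104 = 0.06208 mol
Q = 0.06208 × 96500 / 0.905 = 6620 C
t = 6620 / 24.1 = 274.7 s

275 s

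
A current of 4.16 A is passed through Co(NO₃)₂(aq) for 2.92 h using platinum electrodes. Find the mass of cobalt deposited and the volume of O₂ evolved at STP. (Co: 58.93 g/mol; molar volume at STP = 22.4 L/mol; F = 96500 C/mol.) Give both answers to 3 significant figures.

Q = 4.16 × 10512 = 43730 C; n(e⁻) = 43730 / 96500 = 0.4532 mol
Cathode: Co²⁺ + 2e⁻ → Co → n(Co) = 0.4532/2 = 0.2266 mol → 13.4 g
Anode: 2H₂O → O₂ + 4H⁺ + 4e⁻ → n(O₂) = 0.4532/4 = 0.1133 mol → 2.54 L

13.4 g Co; 2.54 L O₂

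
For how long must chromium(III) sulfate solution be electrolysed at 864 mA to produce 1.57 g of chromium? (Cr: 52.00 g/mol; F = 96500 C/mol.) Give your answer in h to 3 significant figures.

n(Cr) = 1.57 / 52.00 = 0.03019 mol
Cr³⁺ + 3e⁻ → Cr, so n(e⁻) = 3 × 0.03019 = 0.09057 mol
Q = 0.09057 × 96500 = 8740 C
t = Q / I = 8740 / 0.864 = 10120 s = 2.81 h

2.81 h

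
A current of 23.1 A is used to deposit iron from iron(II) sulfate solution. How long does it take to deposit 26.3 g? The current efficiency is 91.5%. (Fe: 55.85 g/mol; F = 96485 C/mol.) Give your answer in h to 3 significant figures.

n(Fe) = 26.3 / 55.85 = 0.4709 mol
Fe²⁺ + 2e⁻ → Fe, so n(e⁻) = 2 × 0.4709 = 0.9418 mol
Q = 0.9418 × 96485 / 0.915 = 99310 C
t = Q / I = 99310 / 23.1 = 4299 s = 1.19 h

1.19 h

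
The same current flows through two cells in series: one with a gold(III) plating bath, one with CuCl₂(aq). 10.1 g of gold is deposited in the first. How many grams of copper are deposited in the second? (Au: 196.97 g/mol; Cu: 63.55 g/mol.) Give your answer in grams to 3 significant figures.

4.89 g

n(Au) = 10.1 / 196.97 = 0.05128 mol
Au³⁺ + 3e⁻ → Au, so n(e⁻) = 3 × 0.05128 = 0.1538 mol
In series, the same 0.1538 mol of electrons flows through the second cell.
Cu²⁺ + 2e⁻ → Cu, so n(Cu) = 0.1538 / 2 = 0.07690 mol
m(Cu) = 0.07690 × 63.55 = 4.89 g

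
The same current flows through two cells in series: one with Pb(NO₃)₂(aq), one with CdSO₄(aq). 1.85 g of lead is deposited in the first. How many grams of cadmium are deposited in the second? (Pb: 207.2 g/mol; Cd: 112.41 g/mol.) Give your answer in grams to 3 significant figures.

n(Pb) = 1.85 / 207.2 = 0.008929 mol
Pb²⁺ + 2e⁻ → Pb, so n(e⁻) = 2 × 0.008929 = 0.01786 mol
The cells are in series, so the same charge (and hence the same n(e⁻) = 0.01786 mol) passes through both.
Cd²⁺ + 2e⁻ → Cd, so n(Cd) = 0.01786 / 2 = 0.008930 mol
m(Cd) = 0.008930 × 112.41 = 1.00 g

1.00 g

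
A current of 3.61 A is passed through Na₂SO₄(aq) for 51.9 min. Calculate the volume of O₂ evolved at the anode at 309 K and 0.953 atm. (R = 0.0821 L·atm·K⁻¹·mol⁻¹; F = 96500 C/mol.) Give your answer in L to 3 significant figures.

0.775 L

Q = 3.61 A × 3114 s = 11240 C
Moles of electrons = 11240 / 96500 = 0.1165 mol
2H₂O → O₂ + 4H⁺ + 4e⁻, so n(O₂) = 0.1165 / 4 = 0.02913 mol
V = nRT/P = 0.02913 × 0.0821 × 309 / 0.953 = 0.7754 L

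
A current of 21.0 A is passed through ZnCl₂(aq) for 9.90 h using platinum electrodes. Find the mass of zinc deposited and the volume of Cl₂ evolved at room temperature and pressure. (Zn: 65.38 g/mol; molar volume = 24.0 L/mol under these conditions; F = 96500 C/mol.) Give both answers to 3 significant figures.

Q = 21.0 × 35640 = 7.484×10^5 C; n(e⁻) = 7.484×10^5 / 96500 = 7.755 mol
Cathode: Zn²⁺ + 2e⁻ → Zn → n(Zn) = 7.755/2 = 3.878 mol → 254 g
Anode: 2Cl⁻ → Cl₂ + 2e⁻ → n(Cl₂) = 7.755/2 = 3.878 mol → 93.1 L

254 g Zn; 93.1 L Cl₂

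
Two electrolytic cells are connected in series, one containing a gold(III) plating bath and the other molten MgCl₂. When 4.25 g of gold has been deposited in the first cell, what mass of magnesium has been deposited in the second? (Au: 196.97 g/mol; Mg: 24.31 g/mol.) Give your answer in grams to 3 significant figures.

n(Au) = 4.25 / 196.97 = 0.02158 mol
Au³⁺ + 3e⁻ → Au, so n(e⁻) = 3 × 0.02158 = 0.06474 mol
Same current for the same time ⇒ same n(e⁻) = 0.06474 mol in both cells.
Mg²⁺ + 2e⁻ → Mg, so n(Mg) = 0.06474 / 2 = 0.03237 mol
m(Mg) = 0.03237 × 24.31 = 0.787 g

0.787 g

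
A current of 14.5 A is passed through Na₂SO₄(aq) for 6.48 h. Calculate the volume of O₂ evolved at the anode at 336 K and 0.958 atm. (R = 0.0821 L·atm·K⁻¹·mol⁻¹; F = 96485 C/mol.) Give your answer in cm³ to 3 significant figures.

25200 cm³

Charge passed = 14.5 × 23328 = 3.383×10^5 C
n(e⁻) = Q/F = 3.383×10^5/96485 = 3.506 mol
2H₂O → O₂ + 4H⁺ + 4e⁻, so n(O₂) = 3.506 / 4 = 0.8765 mol
V = nRT/P = 0.8765 × 0.0821 × 336 / 0.958 = 25.24 L
= 25200 cm³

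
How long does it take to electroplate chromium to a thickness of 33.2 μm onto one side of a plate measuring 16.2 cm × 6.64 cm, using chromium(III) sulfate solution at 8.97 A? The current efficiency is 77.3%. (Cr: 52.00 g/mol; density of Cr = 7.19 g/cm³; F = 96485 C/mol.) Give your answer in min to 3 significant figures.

34.4 min

Plated area = 16.2 × 6.64 = 107.6 cm²
Volume = 107.6 × 33.2×10⁻⁴ cm = 0.3572 cm³
m(Cr) = 0.3572 × 7.19 = 2.568 g
n(Cr) = 2.568 / 52.00 = 0.04938 mol; n(e⁻) = 3 × 0.04938 = 0.1481 mol
Q = 0.1481 × 96485 / 0.773 = 18490 C
t = 18490 / 8.97 = 2061 s = 34.4 min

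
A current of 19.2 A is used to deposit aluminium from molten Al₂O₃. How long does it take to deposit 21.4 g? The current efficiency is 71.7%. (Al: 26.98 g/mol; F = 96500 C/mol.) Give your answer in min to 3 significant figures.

n(Al) = 21.4 / 26.98 = 0.7932 mol
Al³⁺ + 3e⁻ → Al, so n(e⁻) = 3 × 0.7932 = 2.380 mol
Q = 2.380 × 96500 / 0.717 = 3.203×10^5 C
t = Q / I = 3.203×10^5 / 19.2 = 16680 s = 278 min

278 min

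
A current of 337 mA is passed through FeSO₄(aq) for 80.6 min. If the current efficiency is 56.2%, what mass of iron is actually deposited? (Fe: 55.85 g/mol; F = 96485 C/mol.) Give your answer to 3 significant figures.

0.265 g

Q = 0.337 × 4836 = 1630 C
n(e⁻) = 1630 / 96485 = 0.01689 mol
Fe²⁺ + 2e⁻ → Fe, so theoretical m(Fe) = 0.008445 × 55.85 = 0.4717 g
Actual mass = 56.2% × 0.4717 = 0.265 g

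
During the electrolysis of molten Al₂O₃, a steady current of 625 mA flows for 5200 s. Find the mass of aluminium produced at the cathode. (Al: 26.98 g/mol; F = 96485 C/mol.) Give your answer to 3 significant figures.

Q = 0.625 A × 5200 s = 3250 C
Moles of electrons = 3250 / 96485 = 0.03368 mol
Al³⁺ + 3e⁻ → Al, so n(Al) = 0.03368 / 3 = 0.01123 mol
m = 0.01123 × 26.98 = 0.303 g

0.303 g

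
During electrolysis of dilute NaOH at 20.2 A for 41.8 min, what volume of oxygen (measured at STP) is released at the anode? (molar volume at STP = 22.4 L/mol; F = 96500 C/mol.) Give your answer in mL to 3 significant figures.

2940 mL

Charge passed = 20.2 × 2508 = 50660 C
Moles of electrons = 50660 / 96500 = 0.5250 mol
2H₂O → O₂ + 4H⁺ + 4e⁻, so n(O₂) = 0.5250 / 4 = 0.1313 mol
V = 0.1313 × 22.4 = 2.941 L
= 2940 mL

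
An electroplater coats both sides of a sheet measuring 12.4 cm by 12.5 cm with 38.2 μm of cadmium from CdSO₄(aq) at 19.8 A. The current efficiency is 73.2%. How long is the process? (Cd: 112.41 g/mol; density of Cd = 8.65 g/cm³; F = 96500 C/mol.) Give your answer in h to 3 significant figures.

Plated area = 2 × 12.4 × 12.5 = 310.0 cm²
Volume = 310.0 × 38.2×10⁻⁴ cm = 1.184 cm³
m(Cd) = 1.184 × 8.65 = 10.24 g
n(Cd) = 10.24 / 112.41 = 0.09110 mol; n(e⁻) = 2 × 0.09110 = 0.1822 mol
Q = 0.1822 × 96500 / 0.732 = 24020 C
t = 24020 / 19.8 = 1213 s = 0.337 h

0.337 h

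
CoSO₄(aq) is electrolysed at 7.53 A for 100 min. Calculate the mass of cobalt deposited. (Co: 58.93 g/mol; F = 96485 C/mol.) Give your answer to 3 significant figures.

13.8 g

Q = 7.53 A × 6000 s = 45180 C
n(e⁻) = Q/F = 45180/96485 = 0.4683 mol
Co²⁺ + 2e⁻ → Co, so n(Co) = 0.4683 / 2 = 0.2342 mol
m = 0.2342 × 58.93 = 13.8 g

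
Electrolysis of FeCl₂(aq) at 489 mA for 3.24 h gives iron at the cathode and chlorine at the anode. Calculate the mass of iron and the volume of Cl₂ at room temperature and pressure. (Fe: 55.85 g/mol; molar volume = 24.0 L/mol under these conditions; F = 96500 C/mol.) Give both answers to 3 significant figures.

Q = 0.489 × 11664 = 5704 C; n(e⁻) = 5704 / 96500 = 0.05911 mol
Cathode: Fe²⁺ + 2e⁻ → Fe → n(Fe) = 0.05911/2 = 0.02956 mol → 1.65 g
Anode: 2Cl⁻ → Cl₂ + 2e⁻ → n(Cl₂) = 0.05911/2 = 0.02956 mol → 0.709 L

1.65 g Fe; 0.709 L Cl₂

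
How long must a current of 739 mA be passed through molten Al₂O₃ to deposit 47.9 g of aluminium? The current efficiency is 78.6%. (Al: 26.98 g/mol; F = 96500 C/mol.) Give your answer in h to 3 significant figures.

246 h

n(Al) = 47.9 / 26.98 = 1.775 mol
Al³⁺ + 3e⁻ → Al, so n(e⁻) = 3 × 1.775 = 5.325 mol
Q = 5.325 × 96500 / 0.786 = 6.538×10^5 C
t = Q / I = 6.538×10^5 / 0.739 = 8.847×10^5 s = 246 h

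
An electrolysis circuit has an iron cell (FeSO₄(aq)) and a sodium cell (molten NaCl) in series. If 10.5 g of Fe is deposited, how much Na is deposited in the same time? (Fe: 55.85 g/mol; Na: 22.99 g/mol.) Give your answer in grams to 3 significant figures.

n(Fe) = 10.5 / 55.85 = 0.1880 mol
Fe²⁺ + 2e⁻ → Fe, so n(e⁻) = 2 × 0.1880 = 0.3760 mol
In series, the same 0.3760 mol of electrons flows through the second cell.
Na⁺ + e⁻ → Na, so n(Na) = 0.3760 mol
m(Na) = 0.3760 × 22.99 = 8.64 g

8.64 g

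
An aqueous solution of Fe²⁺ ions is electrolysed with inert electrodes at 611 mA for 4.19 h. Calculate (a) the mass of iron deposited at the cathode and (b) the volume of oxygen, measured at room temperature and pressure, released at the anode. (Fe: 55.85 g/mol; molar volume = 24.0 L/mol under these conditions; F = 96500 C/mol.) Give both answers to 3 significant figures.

Q = 0.611 × 15084 = 9216 C; n(e⁻) = 9216 / 96500 = 0.09550 mol
Cathode: Fe²⁺ + 2e⁻ → Fe → n(Fe) = 0.09550/2 = 0.04775 mol → 2.67 g
Anode: 2H₂O → O₂ + 4H⁺ + 4e⁻ → n(O₂) = 0.09550/4 = 0.02388 mol → 0.573 L

2.67 g Fe; 0.573 L O₂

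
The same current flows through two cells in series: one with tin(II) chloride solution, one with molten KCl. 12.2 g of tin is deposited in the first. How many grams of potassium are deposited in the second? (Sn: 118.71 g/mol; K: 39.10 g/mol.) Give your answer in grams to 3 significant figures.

n(Sn) = 12.2 / 118.71 = 0.1028 mol
Sn²⁺ + 2e⁻ → Sn, so n(e⁻) = 2 × 0.1028 = 0.2056 mol
Since the cells are in series, n(e⁻) in the K cell is also 0.2056 mol.
K⁺ + e⁻ → K, so n(K) = 0.2056 mol
m(K) = 0.2056 × 39.10 = 8.04 g

8.04 g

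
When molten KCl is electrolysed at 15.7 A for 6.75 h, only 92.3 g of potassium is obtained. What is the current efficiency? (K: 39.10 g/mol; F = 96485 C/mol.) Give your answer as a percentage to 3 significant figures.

Q = 15.7 × 24300 = 3.815×10^5 C
n(e⁻) = 3.815×10^5 / 96485 = 3.954 mol
K⁺ + e⁻ → K, so theoretical n(K) = 3.954 mol → 154.6 g
Efficiency = 92.3 / 154.6 = 0.5970 = 59.7%

59.7%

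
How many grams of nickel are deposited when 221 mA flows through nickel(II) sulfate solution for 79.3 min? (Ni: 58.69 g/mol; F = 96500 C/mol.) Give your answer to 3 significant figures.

Q = 0.221 A × 4758 s = 1052 C
n(e⁻) = 1052 / 96500 = 0.01090 mol
Ni²⁺ + 2e⁻ → Ni, so n(Ni) = 0.01090 / 2 = 0.005450 mol
m = 0.005450 × 58.69 = 0.320 g

0.320 g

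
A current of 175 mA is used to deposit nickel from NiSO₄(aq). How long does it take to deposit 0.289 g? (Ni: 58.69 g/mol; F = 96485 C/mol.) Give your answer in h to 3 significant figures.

1.51 h

n(Ni) = 0.289 / 58.69 = 0.004924 mol
Ni²⁺ + 2e⁻ → Ni, so n(e⁻) = 2 × 0.004924 = 0.009848 mol
Q = 0.009848 × 96485 = 950.2 C
t = Q / I = 950.2 / 0.175 = 5430 s = 1.51 h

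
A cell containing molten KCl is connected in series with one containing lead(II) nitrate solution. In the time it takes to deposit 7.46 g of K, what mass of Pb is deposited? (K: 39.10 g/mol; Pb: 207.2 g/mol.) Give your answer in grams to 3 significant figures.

n(K) = 7.46 / 39.10 = 0.1908 mol
K⁺ + e⁻ → K, so n(e⁻) = 0.1908 mol
Since the cells are in series, n(e⁻) in the Pb cell is also 0.1908 mol.
Pb²⁺ + 2e⁻ → Pb, so n(Pb) = 0.1908 / 2 = 0.09540 mol
m(Pb) = 0.09540 × 207.2 = 19.8 g

19.8 g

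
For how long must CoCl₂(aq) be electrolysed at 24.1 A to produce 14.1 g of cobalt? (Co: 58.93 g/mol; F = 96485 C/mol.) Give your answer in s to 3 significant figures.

1920 s

n(Co) = 14.1 / 58.93 = 0.2393 mol
Co²⁺ + 2e⁻ → Co, so n(e⁻) = 2 × 0.2393 = 0.4786 mol
Q = 0.4786 × 96485 = 46180 C
t = Q / I = 46180 / 24.1 = 1916 s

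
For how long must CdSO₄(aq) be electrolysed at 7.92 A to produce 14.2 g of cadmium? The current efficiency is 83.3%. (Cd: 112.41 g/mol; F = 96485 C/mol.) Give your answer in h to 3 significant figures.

n(Cd) = 14.2 / 112.41 = 0.1263 mol
Cd²⁺ + 2e⁻ → Cd, so n(e⁻) = 2 × 0.1263 = 0.2526 mol
Q = 0.2526 × 96485 / 0.833 = 29260 C
t = Q / I = 29260 / 7.92 = 3694 s = 1.03 h

1.03 h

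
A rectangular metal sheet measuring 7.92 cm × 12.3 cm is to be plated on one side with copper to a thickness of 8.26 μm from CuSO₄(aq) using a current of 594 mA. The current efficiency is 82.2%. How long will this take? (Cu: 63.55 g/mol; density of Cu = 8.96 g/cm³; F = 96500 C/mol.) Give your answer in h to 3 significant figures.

1.25 h

Plated area = 7.92 × 12.3 = 97.42 cm²
Volume = 97.42 × 8.26×10⁻⁴ cm = 0.08047 cm³
m(Cu) = 0.08047 × 8.96 = 0.7210 g
n(Cu) = 0.7210 / 63.55 = 0.01135 mol; n(e⁻) = 2 × 0.01135 = 0.02270 mol
Q = 0.02270 × 96500 / 0.822 = 2665 C
t = 2665 / 0.594 = 4487 s = 1.25 h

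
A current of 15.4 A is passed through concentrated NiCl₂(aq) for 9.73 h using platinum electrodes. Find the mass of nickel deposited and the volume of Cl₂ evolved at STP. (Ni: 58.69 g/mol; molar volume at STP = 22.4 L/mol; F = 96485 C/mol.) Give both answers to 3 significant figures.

164 g Ni; 62.6 L Cl₂

Q = 15.4 × 35028 = 5.394×10^5 C; n(e⁻) = 5.394×10^5 / 96485 = 5.591 mol
Cathode: Ni²⁺ + 2e⁻ → Ni → n(Ni) = 5.591/2 = 2.796 mol → 164 g
Anode: 2Cl⁻ → Cl₂ + 2e⁻ → n(Cl₂) = 5.591/2 = 2.796 mol → 62.6 L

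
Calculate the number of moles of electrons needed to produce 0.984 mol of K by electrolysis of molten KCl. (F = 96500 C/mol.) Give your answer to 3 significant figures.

K⁺ + e⁻ → K, so n(e⁻) = 1 × 0.984 = 0.9840 mol

0.984 mol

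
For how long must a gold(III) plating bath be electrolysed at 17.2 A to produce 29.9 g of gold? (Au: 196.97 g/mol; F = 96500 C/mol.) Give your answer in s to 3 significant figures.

2560 s

n(Au) = 29.9 / 196.97 = 0.1518 mol
Au³⁺ + 3e⁻ → Au, so n(e⁻) = 3 × 0.1518 = 0.4554 mol
Q = 0.4554 × 96500 = 43950 C
t = Q / I = 43950 / 17.2 = 2555 s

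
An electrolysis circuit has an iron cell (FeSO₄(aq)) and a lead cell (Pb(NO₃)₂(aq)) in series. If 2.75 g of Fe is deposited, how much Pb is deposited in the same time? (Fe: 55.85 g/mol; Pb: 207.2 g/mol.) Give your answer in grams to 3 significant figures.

n(Fe) = 2.75 / 55.85 = 0.04924 mol
Fe²⁺ + 2e⁻ → Fe, so n(e⁻) = 2 × 0.04924 = 0.09848 mol
The cells are in series, so the same charge (and hence the same n(e⁻) = 0.09848 mol) passes through both.
Pb²⁺ + 2e⁻ → Pb, so n(Pb) = 0.09848 / 2 = 0.04924 mol
m(Pb) = 0.04924 × 207.2 = 10.2 g

10.2 g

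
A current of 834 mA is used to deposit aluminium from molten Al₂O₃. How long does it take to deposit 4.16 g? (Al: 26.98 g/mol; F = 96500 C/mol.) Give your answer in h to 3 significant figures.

n(Al) = 4.16 / 26.98 = 0.1542 mol
Al³⁺ + 3e⁻ → Al, so n(e⁻) = 3 × 0.1542 = 0.4626 mol
Q = 0.4626 × 96500 = 44640 C
t = Q / I = 44640 / 0.834 = 53530 s = 14.9 h

14.9 h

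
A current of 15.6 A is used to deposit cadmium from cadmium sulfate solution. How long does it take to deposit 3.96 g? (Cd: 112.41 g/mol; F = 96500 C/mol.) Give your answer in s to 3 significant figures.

n(Cd) = 3.96 / 112.41 = 0.03523 mol
Cd²⁺ + 2e⁻ → Cd, so n(e⁻) = 2 × 0.03523 = 0.07046 mol
Q = 0.07046 × 96500 = 6799 C
t = Q / I = 6799 / 15.6 = 435.8 s

436 s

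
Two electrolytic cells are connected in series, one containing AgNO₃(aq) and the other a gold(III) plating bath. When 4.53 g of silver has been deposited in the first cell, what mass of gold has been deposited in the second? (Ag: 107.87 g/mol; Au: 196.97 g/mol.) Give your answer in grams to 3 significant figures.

n(Ag) = 4.53 / 107.87 = 0.04199 mol
Ag⁺ + e⁻ → Ag, so n(e⁻) = 0.04199 mol
The cells are in series, so the same charge (and hence the same n(e⁻) = 0.04199 mol) passes through both.
Au³⁺ + 3e⁻ → Au, so n(Au) = 0.04199 / 3 = 0.01400 mol
m(Au) = 0.01400 × 196.97 = 2.76 g

2.76 g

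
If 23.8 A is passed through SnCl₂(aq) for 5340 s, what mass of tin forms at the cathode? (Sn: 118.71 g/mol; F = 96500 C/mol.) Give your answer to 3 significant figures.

Charge passed = 23.8 × 5340 = 1.271×10^5 C
n(e⁻) = Q/F = 1.271×10^5/96500 = 1.317 mol
Sn²⁺ + 2e⁻ → Sn, so n(Sn) = 1.317 / 2 = 0.6585 mol
m = 0.6585 × 118.71 = 78.2 g

78.2 g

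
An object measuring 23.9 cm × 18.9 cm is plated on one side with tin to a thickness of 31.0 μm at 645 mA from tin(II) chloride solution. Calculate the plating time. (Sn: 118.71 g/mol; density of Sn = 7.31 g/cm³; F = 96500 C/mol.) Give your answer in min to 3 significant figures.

430 min

Plated area = 23.9 × 18.9 = 451.7 cm²
Volume = 451.7 × 31.0×10⁻⁴ cm = 1.400 cm³
m(Sn) = 1.400 × 7.31 = 10.23 g
n(Sn) = 10.23 / 118.71 = 0.08618 mol; n(e⁻) = 2 × 0.08618 = 0.1724 mol
Q = 0.1724 × 96500 = 16640 C
t = 16640 / 0.645 = 25800 s = 430 min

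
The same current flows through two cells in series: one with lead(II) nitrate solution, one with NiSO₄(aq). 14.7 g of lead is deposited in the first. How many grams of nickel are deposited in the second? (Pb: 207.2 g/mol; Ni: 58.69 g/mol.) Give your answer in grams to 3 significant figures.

n(Pb) = 14.7 / 207.2 = 0.07095 mol
Pb²⁺ + 2e⁻ → Pb, so n(e⁻) = 2 × 0.07095 = 0.1419 mol
Same current for the same time ⇒ same n(e⁻) = 0.1419 mol in both cells.
Ni²⁺ + 2e⁻ → Ni, so n(Ni) = 0.1419 / 2 = 0.07095 mol
m(Ni) = 0.07095 × 58.69 = 4.16 g

4.16 g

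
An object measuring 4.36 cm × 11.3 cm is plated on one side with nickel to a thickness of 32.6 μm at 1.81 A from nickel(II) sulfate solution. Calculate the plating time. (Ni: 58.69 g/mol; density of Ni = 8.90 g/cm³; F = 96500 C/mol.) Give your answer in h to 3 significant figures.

Plated area = 4.36 × 11.3 = 49.27 cm²
Volume = 49.27 × 32.6×10⁻⁴ cm = 0.1606 cm³
m(Ni) = 0.1606 × 8.90 = 1.429 g
n(Ni) = 1.429 / 58.69 = 0.02435 mol; n(e⁻) = 2 × 0.02435 = 0.04870 mol
Q = 0.04870 × 96500 = 4700 C
t = 4700 / 1.81 = 2597 s = 0.721 h

0.721 h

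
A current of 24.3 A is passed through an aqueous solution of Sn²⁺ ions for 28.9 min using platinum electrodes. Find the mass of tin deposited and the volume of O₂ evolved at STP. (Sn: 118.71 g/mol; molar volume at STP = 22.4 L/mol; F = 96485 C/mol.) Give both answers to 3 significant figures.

Q = 24.3 × 1734 = 42140 C; n(e⁻) = 42140 / 96485 = 0.4368 mol
Cathode: Sn²⁺ + 2e⁻ → Sn → n(Sn) = 0.4368/2 = 0.2184 mol → 25.9 g
Anode: 2H₂O → O₂ + 4H⁺ + 4e⁻ → n(O₂) = 0.4368/4 = 0.1092 mol → 2.45 L

25.9 g Sn; 2.45 L O₂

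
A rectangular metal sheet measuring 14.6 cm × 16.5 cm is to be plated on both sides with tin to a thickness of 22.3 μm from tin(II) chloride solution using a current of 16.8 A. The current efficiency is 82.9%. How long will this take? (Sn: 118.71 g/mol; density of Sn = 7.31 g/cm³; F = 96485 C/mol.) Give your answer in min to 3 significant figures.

Plated area = 2 × 14.6 × 16.5 = 481.8 cm²
Volume = 481.8 × 22.3×10⁻⁴ cm = 1.074 cm³
m(Sn) = 1.074 × 7.31 = 7.851 g
n(Sn) = 7.851 / 118.71 = 0.06614 mol; n(e⁻) = 2 × 0.06614 = 0.1323 mol
Q = 0.1323 × 96485 / 0.829 = 15400 C
t = 15400 / 16.8 = 916.7 s = 15.3 min

15.3 min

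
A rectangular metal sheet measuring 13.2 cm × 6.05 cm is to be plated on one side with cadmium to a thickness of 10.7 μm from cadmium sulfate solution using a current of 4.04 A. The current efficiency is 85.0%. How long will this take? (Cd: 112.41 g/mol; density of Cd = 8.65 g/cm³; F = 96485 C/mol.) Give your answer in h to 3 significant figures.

Plated area = 13.2 × 6.05 = 79.86 cm²
Volume = 79.86 × 10.7×10⁻⁴ cm = 0.08545 cm³
m(Cd) = 0.08545 × 8.65 = 0.7391 g
n(Cd) = 0.7391 / 112.41 = 0.006575 mol; n(e⁻) = 2 × 0.006575 = 0.01315 mol
Q = 0.01315 × 96485 / 0.850 = 1493 C
t = 1493 / 4.04 = 369.6 s = 0.103 h

0.103 h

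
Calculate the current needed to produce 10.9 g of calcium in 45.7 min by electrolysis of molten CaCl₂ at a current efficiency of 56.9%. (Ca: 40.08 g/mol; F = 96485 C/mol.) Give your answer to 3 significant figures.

n(Ca) = 10.9 / 40.08 = 0.2720 mol
Ca²⁺ + 2e⁻ → Ca, so n(e⁻) = 2 × 0.2720 = 0.5440 mol
Q = 0.5440 × 96485 / 0.569 = 92250 C
I = Q / t = 92250 / 2742 s = 33.6 A

33.6 A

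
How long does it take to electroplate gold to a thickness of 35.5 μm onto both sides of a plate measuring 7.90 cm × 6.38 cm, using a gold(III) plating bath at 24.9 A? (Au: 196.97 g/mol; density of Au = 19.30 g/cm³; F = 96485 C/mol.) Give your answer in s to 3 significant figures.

Plated area = 2 × 7.90 × 6.38 = 100.8 cm²
Volume = 100.8 × 35.5×10⁻⁴ cm = 0.3578 cm³
m(Au) = 0.3578 × 19.30 = 6.906 g
n(Au) = 6.906 / 196.97 = 0.03506 mol; n(e⁻) = 3 × 0.03506 = 0.1052 mol
Q = 0.1052 × 96485 = 10150 C
t = 10150 / 24.9 = 407.6 s

408 s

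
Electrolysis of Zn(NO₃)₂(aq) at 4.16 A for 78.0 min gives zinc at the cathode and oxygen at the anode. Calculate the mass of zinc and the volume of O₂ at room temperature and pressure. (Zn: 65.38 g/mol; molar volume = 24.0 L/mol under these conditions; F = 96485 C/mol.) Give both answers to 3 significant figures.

6.60 g Zn; 1.21 L O₂

Q = 4.16 × 4680 = 19470 C; n(e⁻) = 19470 / 96485 = 0.2018 mol
Cathode: Zn²⁺ + 2e⁻ → Zn → n(Zn) = 0.2018/2 = 0.1009 mol → 6.60 g
Anode: 2H₂O → O₂ + 4H⁺ + 4e⁻ → n(O₂) = 0.2018/4 = 0.05045 mol → 1.21 L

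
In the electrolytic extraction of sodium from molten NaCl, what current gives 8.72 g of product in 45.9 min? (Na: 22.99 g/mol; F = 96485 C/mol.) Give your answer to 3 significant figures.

13.3 A

n(Na) = 8.72 / 22.99 = 0.3793 mol
Na⁺ + e⁻ → Na, so n(e⁻) = 0.3793 mol
Q = 0.3793 × 96485 = 36600 C
I = Q / t = 36600 / 2754 s = 13.3 A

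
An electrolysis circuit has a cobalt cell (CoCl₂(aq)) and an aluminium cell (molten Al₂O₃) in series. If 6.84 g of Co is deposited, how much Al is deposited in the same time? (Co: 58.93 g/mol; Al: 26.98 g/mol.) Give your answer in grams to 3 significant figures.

n(Co) = 6.84 / 58.93 = 0.1161 mol
Co²⁺ + 2e⁻ → Co, so n(e⁻) = 2 × 0.1161 = 0.2322 mol
Since the cells are in series, n(e⁻) in the Al cell is also 0.2322 mol.
Al³⁺ + 3e⁻ → Al, so n(Al) = 0.2322 / 3 = 0.07740 mol
m(Al) = 0.07740 × 26.98 = 2.09 g

2.09 g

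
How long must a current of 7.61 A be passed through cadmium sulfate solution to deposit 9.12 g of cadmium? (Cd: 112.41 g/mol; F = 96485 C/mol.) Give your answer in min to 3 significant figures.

n(Cd) = 9.12 / 112.41 = 0.08113 mol
Cd²⁺ + 2e⁻ → Cd, so n(e⁻) = 2 × 0.08113 = 0.1623 mol
Q = 0.1623 × 96485 = 15660 C
t = Q / I = 15660 / 7.61 = 2058 s = 34.3 min

34.3 min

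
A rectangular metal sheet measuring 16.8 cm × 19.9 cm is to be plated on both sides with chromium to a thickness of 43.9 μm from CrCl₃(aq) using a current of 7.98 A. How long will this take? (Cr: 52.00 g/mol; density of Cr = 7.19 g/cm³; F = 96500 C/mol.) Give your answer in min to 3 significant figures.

245 min

Plated area = 2 × 16.8 × 19.9 = 668.6 cm²
Volume = 668.6 × 43.9×10⁻⁴ cm = 2.935 cm³
m(Cr) = 2.935 × 7.19 = 21.10 g
n(Cr) = 21.10 / 52.00 = 0.4058 mol; n(e⁻) = 3 × 0.4058 = 1.217 mol
Q = 1.217 × 96500 = 1.174×10^5 C
t = 1.174×10^5 / 7.98 = 14710 s = 245 min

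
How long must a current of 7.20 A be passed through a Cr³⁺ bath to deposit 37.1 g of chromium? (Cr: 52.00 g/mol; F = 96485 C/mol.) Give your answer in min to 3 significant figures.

478 min

n(Cr) = 37.1 / 52.00 = 0.7135 mol
Cr³⁺ + 3e⁻ → Cr, so n(e⁻) = 3 × 0.7135 = 2.141 mol
Q = 2.141 × 96485 = 2.066×10^5 C
t = Q / I = 2.066×10^5 / 7.20 = 28690 s = 478 min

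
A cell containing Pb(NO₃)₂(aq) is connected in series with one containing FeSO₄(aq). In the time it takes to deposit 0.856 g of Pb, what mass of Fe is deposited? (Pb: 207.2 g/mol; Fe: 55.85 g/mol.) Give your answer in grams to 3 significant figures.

0.231 g

n(Pb) = 0.856 / 207.2 = 0.004131 mol
Pb²⁺ + 2e⁻ → Pb, so n(e⁻) = 2 × 0.004131 = 0.008262 mol
The cells are in series, so the same charge (and hence the same n(e⁻) = 0.008262 mol) passes through both.
Fe²⁺ + 2e⁻ → Fe, so n(Fe) = 0.008262 / 2 = 0.004131 mol
m(Fe) = 0.004131 × 55.85 = 0.231 g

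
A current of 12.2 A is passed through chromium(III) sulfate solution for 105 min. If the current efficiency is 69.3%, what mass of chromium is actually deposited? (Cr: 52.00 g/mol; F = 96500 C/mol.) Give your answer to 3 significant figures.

Q = 12.2 × 6300 = 76860 C
n(e⁻) = 76860 / 96500 = 0.7965 mol
Cr³⁺ + 3e⁻ → Cr, so theoretical m(Cr) = 0.2655 × 52.00 = 13.81 g
Actual mass = 69.3% × 13.81 = 9.57 g

9.57 g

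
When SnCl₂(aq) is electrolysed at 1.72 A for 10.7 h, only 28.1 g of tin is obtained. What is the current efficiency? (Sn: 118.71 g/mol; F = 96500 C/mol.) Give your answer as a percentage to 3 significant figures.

69.0%

Q = 1.72 × 38520 = 66250 C
n(e⁻) = 66250 / 96500 = 0.6865 mol
Sn²⁺ + 2e⁻ → Sn, so theoretical n(Sn) = 0.3433 mol → 40.75 g
Efficiency = 28.1 / 40.75 = 0.6896 = 69.0%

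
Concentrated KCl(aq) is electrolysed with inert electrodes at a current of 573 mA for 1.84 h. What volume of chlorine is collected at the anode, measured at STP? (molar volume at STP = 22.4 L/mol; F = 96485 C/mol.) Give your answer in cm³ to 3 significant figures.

441 cm³

Q = 0.573 A × 6624 s = 3796 C
Moles of electrons = 3796 / 96485 = 0.03934 mol
2Cl⁻ → Cl₂ + 2e⁻, so n(Cl₂) = 0.03934 / 2 = 0.01967 mol
V = 0.01967 × 22.4 = 0.4406 L
= 441 cm³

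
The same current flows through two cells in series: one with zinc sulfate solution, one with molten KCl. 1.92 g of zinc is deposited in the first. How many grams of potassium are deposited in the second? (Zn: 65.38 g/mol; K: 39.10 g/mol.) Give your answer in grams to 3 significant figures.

2.30 g

n(Zn) = 1.92 / 65.38 = 0.02937 mol
Zn²⁺ + 2e⁻ → Zn, so n(e⁻) = 2 × 0.02937 = 0.05874 mol
The cells are in series, so the same charge (and hence the same n(e⁻) = 0.05874 mol) passes through both.
K⁺ + e⁻ → K, so n(K) = 0.05874 mol
m(K) = 0.05874 × 39.10 = 2.30 g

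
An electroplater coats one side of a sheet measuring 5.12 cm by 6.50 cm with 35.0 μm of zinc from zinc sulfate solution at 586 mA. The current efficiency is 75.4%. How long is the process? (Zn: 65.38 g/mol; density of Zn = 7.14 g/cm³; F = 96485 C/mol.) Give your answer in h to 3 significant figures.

1.54 h

Plated area = 5.12 × 6.50 = 33.28 cm²
Volume = 33.28 × 35.0×10⁻⁴ cm = 0.1165 cm³
m(Zn) = 0.1165 × 7.14 = 0.8318 g
n(Zn) = 0.8318 / 65.38 = 0.01272 mol; n(e⁻) = 2 × 0.01272 = 0.02544 mol
Q = 0.02544 × 96485 / 0.754 = 3255 C
t = 3255 / 0.586 = 5555 s = 1.54 h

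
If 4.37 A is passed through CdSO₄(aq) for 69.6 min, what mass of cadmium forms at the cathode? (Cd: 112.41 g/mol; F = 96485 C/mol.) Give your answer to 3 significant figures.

10.6 g

Q = 4.37 A × 4176 s = 18250 C
n(e⁻) = Q/F = 18250/96485 = 0.1891 mol
Cd²⁺ + 2e⁻ → Cd, so n(Cd) = 0.1891 / 2 = 0.09455 mol
m = 0.09455 × 112.41 = 10.6 g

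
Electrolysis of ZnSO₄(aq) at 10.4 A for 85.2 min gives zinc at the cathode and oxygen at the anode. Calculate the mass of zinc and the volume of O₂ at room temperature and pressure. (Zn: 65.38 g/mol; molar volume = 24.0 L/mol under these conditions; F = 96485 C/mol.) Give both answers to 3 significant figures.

Q = 10.4 × 5112 = 53160 C; n(e⁻) = 53160 / 96485 = 0.5510 mol
Cathode: Zn²⁺ + 2e⁻ → Zn → n(Zn) = 0.5510/2 = 0.2755 mol → 18.0 g
Anode: 2H₂O → O₂ + 4H⁺ + 4e⁻ → n(O₂) = 0.5510/4 = 0.1378 mol → 3.31 L

18.0 g Zn; 3.31 L O₂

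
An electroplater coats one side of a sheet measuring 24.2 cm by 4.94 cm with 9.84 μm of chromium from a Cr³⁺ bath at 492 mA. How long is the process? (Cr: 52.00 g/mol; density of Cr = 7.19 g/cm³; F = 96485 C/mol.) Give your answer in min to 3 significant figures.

159 min

Plated area = 24.2 × 4.94 = 119.5 cm²
Volume = 119.5 × 9.84×10⁻⁴ cm = 0.1176 cm³
m(Cr) = 0.1176 × 7.19 = 0.8455 g
n(Cr) = 0.8455 / 52.00 = 0.01626 mol; n(e⁻) = 3 × 0.01626 = 0.04878 mol
Q = 0.04878 × 96485 = 4707 C
t = 4707 / 0.492 = 9567 s = 159 min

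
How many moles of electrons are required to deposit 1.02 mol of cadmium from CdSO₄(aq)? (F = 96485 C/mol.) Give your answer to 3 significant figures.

Cd²⁺ + 2e⁻ → Cd, so n(e⁻) = 2 × 1.02 = 2.040 mol

2.04 mol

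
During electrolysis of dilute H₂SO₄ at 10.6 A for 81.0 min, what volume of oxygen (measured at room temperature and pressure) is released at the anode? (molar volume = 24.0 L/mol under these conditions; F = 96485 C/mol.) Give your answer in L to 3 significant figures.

3.20 L

Charge passed = 10.6 × 4860 = 51520 C
Moles of electrons = 51520 / 96485 = 0.5340 mol
2H₂O → O₂ + 4H⁺ + 4e⁻, so n(O₂) = 0.5340 / 4 = 0.1335 mol
V = 0.1335 × 24.0 = 3.204 L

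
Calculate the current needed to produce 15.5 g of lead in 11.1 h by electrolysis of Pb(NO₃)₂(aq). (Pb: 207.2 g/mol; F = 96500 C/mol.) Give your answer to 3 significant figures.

0.361 A

n(Pb) = 15.5 / 207.2 = 0.07481 mol
Pb²⁺ + 2e⁻ → Pb, so n(e⁻) = 2 × 0.07481 = 0.1496 mol
Q = 0.1496 × 96500 = 14440 C
I = Q / t = 14440 / 39960 s = 0.361 A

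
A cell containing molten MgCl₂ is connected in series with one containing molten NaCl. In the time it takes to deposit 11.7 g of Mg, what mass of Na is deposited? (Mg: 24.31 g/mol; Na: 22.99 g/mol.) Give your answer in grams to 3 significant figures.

n(Mg) = 11.7 / 24.31 = 0.4813 mol
Mg²⁺ + 2e⁻ → Mg, so n(e⁻) = 2 × 0.4813 = 0.9626 mol
Since the cells are in series, n(e⁻) in the Na cell is also 0.9626 mol.
Na⁺ + e⁻ → Na, so n(Na) = 0.9626 mol
m(Na) = 0.9626 × 22.99 = 22.1 g

22.1 g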